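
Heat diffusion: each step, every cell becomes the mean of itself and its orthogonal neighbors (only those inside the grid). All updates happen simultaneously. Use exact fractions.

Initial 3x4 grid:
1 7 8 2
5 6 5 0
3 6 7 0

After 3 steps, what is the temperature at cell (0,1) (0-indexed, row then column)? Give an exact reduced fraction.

Step 1: cell (0,1) = 11/2
Step 2: cell (0,1) = 317/60
Step 3: cell (0,1) = 893/180
Full grid after step 3:
  10403/2160 893/180 821/180 8327/2160
  4549/960 1979/400 5309/1200 10147/2880
  10363/2160 217/45 761/180 7487/2160

Answer: 893/180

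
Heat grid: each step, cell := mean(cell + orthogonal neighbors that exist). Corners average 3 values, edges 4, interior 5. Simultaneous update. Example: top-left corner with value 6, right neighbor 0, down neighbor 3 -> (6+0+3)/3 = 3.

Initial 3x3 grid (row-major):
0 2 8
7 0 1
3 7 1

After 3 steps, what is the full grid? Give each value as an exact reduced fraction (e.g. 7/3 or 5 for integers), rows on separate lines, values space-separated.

After step 1:
  3 5/2 11/3
  5/2 17/5 5/2
  17/3 11/4 3
After step 2:
  8/3 377/120 26/9
  437/120 273/100 377/120
  131/36 889/240 11/4
After step 3:
  63/20 20569/7200 1651/540
  22819/7200 19631/6000 20719/7200
  7909/2160 46163/14400 2303/720

Answer: 63/20 20569/7200 1651/540
22819/7200 19631/6000 20719/7200
7909/2160 46163/14400 2303/720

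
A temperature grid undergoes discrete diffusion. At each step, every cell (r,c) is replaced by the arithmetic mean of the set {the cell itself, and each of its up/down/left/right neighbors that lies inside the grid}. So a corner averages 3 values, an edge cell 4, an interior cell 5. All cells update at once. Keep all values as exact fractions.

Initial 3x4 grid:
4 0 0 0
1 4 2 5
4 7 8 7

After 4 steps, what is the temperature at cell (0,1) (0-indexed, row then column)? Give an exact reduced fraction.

Step 1: cell (0,1) = 2
Step 2: cell (0,1) = 209/120
Step 3: cell (0,1) = 8603/3600
Step 4: cell (0,1) = 274871/108000
Full grid after step 4:
  345047/129600 274871/108000 293771/108000 182701/64800
  2763463/864000 1228427/360000 314563/90000 1601869/432000
  169199/43200 295789/72000 963667/216000 143663/32400

Answer: 274871/108000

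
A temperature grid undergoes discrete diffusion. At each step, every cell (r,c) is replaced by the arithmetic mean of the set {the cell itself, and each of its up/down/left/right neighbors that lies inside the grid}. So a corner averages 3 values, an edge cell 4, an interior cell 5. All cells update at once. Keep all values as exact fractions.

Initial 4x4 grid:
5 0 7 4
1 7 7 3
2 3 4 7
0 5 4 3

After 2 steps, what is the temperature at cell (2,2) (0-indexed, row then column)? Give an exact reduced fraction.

Step 1: cell (2,2) = 5
Step 2: cell (2,2) = 461/100
Full grid after step 2:
  7/2 297/80 1171/240 173/36
  217/80 219/50 479/100 593/120
  707/240 173/50 461/100 115/24
  41/18 203/60 25/6 155/36

Answer: 461/100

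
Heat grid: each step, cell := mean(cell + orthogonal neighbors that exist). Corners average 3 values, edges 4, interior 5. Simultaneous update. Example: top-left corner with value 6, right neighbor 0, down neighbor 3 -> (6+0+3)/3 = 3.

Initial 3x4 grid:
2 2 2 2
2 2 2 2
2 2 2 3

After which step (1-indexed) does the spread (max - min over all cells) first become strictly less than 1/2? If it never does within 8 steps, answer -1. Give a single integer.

Answer: 1

Derivation:
Step 1: max=7/3, min=2, spread=1/3
  -> spread < 1/2 first at step 1
Step 2: max=41/18, min=2, spread=5/18
Step 3: max=473/216, min=2, spread=41/216
Step 4: max=56057/25920, min=2, spread=4217/25920
Step 5: max=3319549/1555200, min=14479/7200, spread=38417/311040
Step 6: max=197824211/93312000, min=290597/144000, spread=1903471/18662400
Step 7: max=11798429089/5598720000, min=8755759/4320000, spread=18038617/223948800
Step 8: max=705114582851/335923200000, min=790526759/388800000, spread=883978523/13436928000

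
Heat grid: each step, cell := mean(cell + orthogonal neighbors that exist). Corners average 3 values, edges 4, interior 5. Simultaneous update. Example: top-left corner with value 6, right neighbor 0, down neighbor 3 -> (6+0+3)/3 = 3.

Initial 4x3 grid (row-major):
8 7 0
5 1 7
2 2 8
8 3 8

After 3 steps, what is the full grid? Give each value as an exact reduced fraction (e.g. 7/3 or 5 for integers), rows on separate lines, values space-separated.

After step 1:
  20/3 4 14/3
  4 22/5 4
  17/4 16/5 25/4
  13/3 21/4 19/3
After step 2:
  44/9 74/15 38/9
  1159/240 98/25 1159/240
  947/240 467/100 1187/240
  83/18 1147/240 107/18
After step 3:
  10549/2160 2021/450 10069/2160
  31651/7200 13909/3000 32251/7200
  32501/7200 26713/6000 36701/7200
  4801/1080 72017/14400 5641/1080

Answer: 10549/2160 2021/450 10069/2160
31651/7200 13909/3000 32251/7200
32501/7200 26713/6000 36701/7200
4801/1080 72017/14400 5641/1080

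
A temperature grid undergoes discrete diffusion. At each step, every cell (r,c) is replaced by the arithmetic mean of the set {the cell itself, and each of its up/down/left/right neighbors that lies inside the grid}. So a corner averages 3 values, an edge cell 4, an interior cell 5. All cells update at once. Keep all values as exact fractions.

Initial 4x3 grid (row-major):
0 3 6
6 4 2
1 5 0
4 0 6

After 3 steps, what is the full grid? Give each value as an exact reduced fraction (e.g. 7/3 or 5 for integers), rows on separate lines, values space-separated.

Answer: 119/36 1841/576 739/216
289/96 4031/1200 889/288
4529/1440 3341/1200 1493/480
583/216 8563/2880 95/36

Derivation:
After step 1:
  3 13/4 11/3
  11/4 4 3
  4 2 13/4
  5/3 15/4 2
After step 2:
  3 167/48 119/36
  55/16 3 167/48
  125/48 17/5 41/16
  113/36 113/48 3
After step 3:
  119/36 1841/576 739/216
  289/96 4031/1200 889/288
  4529/1440 3341/1200 1493/480
  583/216 8563/2880 95/36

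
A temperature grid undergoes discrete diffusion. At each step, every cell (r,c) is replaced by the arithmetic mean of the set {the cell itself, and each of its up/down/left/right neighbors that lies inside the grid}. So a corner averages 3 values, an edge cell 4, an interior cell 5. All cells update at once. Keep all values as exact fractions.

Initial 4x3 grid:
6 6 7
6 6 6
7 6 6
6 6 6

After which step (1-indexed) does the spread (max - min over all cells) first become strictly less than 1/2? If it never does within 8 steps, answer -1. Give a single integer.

Step 1: max=19/3, min=6, spread=1/3
  -> spread < 1/2 first at step 1
Step 2: max=113/18, min=6, spread=5/18
Step 3: max=6691/1080, min=4379/720, spread=49/432
Step 4: max=802069/129600, min=131569/21600, spread=2531/25920
Step 5: max=320153089/51840000, min=1321391/216000, spread=3019249/51840000
Step 6: max=319916711/51840000, min=119039051/19440000, spread=297509/6220800
Step 7: max=1150900799209/186624000000, min=1788285521/291600000, spread=6398065769/186624000000
Step 8: max=3451969464773/559872000000, min=71573378951/11664000000, spread=131578201/4478976000

Answer: 1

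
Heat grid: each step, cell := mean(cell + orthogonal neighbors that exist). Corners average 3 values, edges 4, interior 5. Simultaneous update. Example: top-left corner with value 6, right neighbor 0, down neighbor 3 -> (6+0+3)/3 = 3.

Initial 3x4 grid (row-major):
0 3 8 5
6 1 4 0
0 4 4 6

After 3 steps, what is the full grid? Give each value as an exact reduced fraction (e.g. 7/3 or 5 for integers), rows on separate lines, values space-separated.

Answer: 2197/720 389/120 2879/720 8639/2160
7739/2880 2021/600 2143/600 11503/2880
3163/1080 4333/1440 5293/1440 3937/1080

Derivation:
After step 1:
  3 3 5 13/3
  7/4 18/5 17/5 15/4
  10/3 9/4 9/2 10/3
After step 2:
  31/12 73/20 59/15 157/36
  701/240 14/5 81/20 889/240
  22/9 821/240 809/240 139/36
After step 3:
  2197/720 389/120 2879/720 8639/2160
  7739/2880 2021/600 2143/600 11503/2880
  3163/1080 4333/1440 5293/1440 3937/1080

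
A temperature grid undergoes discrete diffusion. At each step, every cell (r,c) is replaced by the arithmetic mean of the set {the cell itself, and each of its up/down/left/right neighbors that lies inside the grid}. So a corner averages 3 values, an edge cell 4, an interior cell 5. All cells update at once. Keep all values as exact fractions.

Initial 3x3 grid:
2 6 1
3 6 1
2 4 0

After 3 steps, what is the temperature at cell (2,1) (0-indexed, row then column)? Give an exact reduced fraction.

Answer: 257/90

Derivation:
Step 1: cell (2,1) = 3
Step 2: cell (2,1) = 35/12
Step 3: cell (2,1) = 257/90
Full grid after step 3:
  95/27 9419/2880 1283/432
  9589/2880 157/50 973/360
  455/144 257/90 139/54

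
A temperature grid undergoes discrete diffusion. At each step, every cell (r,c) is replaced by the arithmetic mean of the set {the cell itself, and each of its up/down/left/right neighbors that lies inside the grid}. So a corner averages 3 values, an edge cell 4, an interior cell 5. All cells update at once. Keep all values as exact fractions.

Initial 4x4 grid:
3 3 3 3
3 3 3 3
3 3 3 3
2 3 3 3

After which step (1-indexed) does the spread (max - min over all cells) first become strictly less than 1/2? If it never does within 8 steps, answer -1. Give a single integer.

Step 1: max=3, min=8/3, spread=1/3
  -> spread < 1/2 first at step 1
Step 2: max=3, min=49/18, spread=5/18
Step 3: max=3, min=607/216, spread=41/216
Step 4: max=3, min=18397/6480, spread=1043/6480
Step 5: max=3, min=557647/194400, spread=25553/194400
Step 6: max=53921/18000, min=16824541/5832000, spread=645863/5832000
Step 7: max=359029/120000, min=507238309/174960000, spread=16225973/174960000
Step 8: max=161299/54000, min=15268922017/5248800000, spread=409340783/5248800000

Answer: 1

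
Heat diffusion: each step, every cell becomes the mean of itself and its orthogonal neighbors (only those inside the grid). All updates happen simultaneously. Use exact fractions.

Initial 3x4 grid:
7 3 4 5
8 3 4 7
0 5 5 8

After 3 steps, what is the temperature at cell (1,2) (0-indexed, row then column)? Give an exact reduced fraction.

Answer: 1219/250

Derivation:
Step 1: cell (1,2) = 23/5
Step 2: cell (1,2) = 247/50
Step 3: cell (1,2) = 1219/250
Full grid after step 3:
  1159/240 3683/800 34757/7200 11021/2160
  32477/7200 13903/3000 1219/250 6527/1200
  9581/2160 31847/7200 36757/7200 12031/2160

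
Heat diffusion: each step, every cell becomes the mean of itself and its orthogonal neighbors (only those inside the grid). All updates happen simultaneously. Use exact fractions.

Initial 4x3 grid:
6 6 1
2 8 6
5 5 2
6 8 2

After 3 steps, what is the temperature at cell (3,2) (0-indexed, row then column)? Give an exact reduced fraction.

Step 1: cell (3,2) = 4
Step 2: cell (3,2) = 13/3
Step 3: cell (3,2) = 3367/720
Full grid after step 3:
  1343/270 947/192 10049/2160
  7409/1440 487/100 3347/720
  7429/1440 151/30 271/60
  1447/270 14321/2880 3367/720

Answer: 3367/720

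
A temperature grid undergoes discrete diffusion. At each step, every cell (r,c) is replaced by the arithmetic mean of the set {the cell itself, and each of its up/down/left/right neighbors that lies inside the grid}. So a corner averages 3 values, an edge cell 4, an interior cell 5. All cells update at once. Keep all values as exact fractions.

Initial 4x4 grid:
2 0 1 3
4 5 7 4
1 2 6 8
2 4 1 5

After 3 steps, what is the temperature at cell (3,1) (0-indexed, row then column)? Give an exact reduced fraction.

Answer: 4519/1440

Derivation:
Step 1: cell (3,1) = 9/4
Step 2: cell (3,1) = 731/240
Step 3: cell (3,1) = 4519/1440
Full grid after step 3:
  229/90 2257/800 4853/1440 2029/540
  6721/2400 1621/500 2969/750 6371/1440
  3991/1440 10231/3000 509/120 6899/1440
  2923/1080 4519/1440 5879/1440 5009/1080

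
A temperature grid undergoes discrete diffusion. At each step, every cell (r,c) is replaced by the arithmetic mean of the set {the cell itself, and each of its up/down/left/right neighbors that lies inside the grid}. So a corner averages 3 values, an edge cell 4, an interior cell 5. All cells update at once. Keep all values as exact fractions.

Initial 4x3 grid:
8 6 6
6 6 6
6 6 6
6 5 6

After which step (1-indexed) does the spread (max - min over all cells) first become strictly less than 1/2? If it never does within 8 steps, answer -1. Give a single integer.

Answer: 4

Derivation:
Step 1: max=20/3, min=17/3, spread=1
Step 2: max=59/9, min=1373/240, spread=601/720
Step 3: max=689/108, min=12523/2160, spread=419/720
Step 4: max=408733/64800, min=756161/129600, spread=4087/8640
  -> spread < 1/2 first at step 4
Step 5: max=24282737/3888000, min=45610819/7776000, spread=65659/172800
Step 6: max=1447441303/233280000, min=2750379881/466560000, spread=1926703/6220800
Step 7: max=86392822277/13996800000, min=165743427979/27993600000, spread=93896221/373248000
Step 8: max=5163044349943/839808000000, min=9980585601761/1679616000000, spread=61422773/298598400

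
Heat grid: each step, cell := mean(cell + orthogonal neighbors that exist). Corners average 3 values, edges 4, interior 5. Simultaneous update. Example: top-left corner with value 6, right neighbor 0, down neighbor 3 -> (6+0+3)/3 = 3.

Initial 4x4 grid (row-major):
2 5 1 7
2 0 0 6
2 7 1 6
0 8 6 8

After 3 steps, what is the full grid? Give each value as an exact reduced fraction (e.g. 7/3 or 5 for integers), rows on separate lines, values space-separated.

Answer: 893/360 1213/480 23659/7200 8041/2160
391/160 2907/1000 19879/6000 7531/1800
22979/7200 20759/6000 259/60 8623/1800
7961/2160 7811/1800 8923/1800 593/108

Derivation:
After step 1:
  3 2 13/4 14/3
  3/2 14/5 8/5 19/4
  11/4 18/5 4 21/4
  10/3 21/4 23/4 20/3
After step 2:
  13/6 221/80 691/240 38/9
  201/80 23/10 82/25 61/15
  671/240 92/25 101/25 31/6
  34/9 269/60 65/12 53/9
After step 3:
  893/360 1213/480 23659/7200 8041/2160
  391/160 2907/1000 19879/6000 7531/1800
  22979/7200 20759/6000 259/60 8623/1800
  7961/2160 7811/1800 8923/1800 593/108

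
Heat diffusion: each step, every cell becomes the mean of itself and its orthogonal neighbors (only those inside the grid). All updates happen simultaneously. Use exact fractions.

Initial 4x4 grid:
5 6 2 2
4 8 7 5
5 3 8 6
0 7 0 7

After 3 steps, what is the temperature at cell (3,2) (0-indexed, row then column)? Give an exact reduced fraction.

Step 1: cell (3,2) = 11/2
Step 2: cell (3,2) = 257/60
Step 3: cell (3,2) = 1807/360
Full grid after step 3:
  301/60 2061/400 5659/1200 83/18
  2041/400 1253/250 2639/500 5849/1200
  5111/1200 5031/1000 119/24 775/144
  1487/360 821/200 1807/360 5359/1080

Answer: 1807/360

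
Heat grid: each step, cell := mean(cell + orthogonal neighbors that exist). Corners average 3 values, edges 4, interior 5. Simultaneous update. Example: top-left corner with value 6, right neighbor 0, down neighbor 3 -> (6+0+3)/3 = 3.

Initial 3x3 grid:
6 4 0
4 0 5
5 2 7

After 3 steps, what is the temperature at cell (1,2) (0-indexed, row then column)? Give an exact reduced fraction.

Step 1: cell (1,2) = 3
Step 2: cell (1,2) = 41/12
Step 3: cell (1,2) = 1181/360
Full grid after step 3:
  1541/432 4649/1440 229/72
  10223/2880 1387/400 1181/360
  1601/432 5119/1440 781/216

Answer: 1181/360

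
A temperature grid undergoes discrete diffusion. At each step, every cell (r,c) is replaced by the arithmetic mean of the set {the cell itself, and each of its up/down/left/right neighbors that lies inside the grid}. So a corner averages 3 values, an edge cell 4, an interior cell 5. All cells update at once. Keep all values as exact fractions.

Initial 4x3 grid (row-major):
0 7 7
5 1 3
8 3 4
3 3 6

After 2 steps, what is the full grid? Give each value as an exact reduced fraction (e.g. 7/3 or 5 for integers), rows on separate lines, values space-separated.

Answer: 15/4 1033/240 79/18
321/80 93/25 1033/240
1003/240 201/50 953/240
79/18 331/80 145/36

Derivation:
After step 1:
  4 15/4 17/3
  7/2 19/5 15/4
  19/4 19/5 4
  14/3 15/4 13/3
After step 2:
  15/4 1033/240 79/18
  321/80 93/25 1033/240
  1003/240 201/50 953/240
  79/18 331/80 145/36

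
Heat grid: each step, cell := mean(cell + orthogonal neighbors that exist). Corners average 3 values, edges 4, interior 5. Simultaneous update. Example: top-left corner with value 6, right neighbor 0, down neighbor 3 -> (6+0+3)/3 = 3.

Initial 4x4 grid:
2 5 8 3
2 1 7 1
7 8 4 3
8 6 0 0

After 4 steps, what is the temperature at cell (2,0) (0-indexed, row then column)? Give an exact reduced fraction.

Answer: 7911/1600

Derivation:
Step 1: cell (2,0) = 25/4
Step 2: cell (2,0) = 429/80
Step 3: cell (2,0) = 4203/800
Step 4: cell (2,0) = 7911/1600
Full grid after step 4:
  2219/540 305453/72000 12013/2880 88609/21600
  323603/72000 64793/15000 247423/60000 26707/7200
  7911/1600 93101/20000 114073/30000 118747/36000
  37843/7200 467/100 33643/9000 32473/10800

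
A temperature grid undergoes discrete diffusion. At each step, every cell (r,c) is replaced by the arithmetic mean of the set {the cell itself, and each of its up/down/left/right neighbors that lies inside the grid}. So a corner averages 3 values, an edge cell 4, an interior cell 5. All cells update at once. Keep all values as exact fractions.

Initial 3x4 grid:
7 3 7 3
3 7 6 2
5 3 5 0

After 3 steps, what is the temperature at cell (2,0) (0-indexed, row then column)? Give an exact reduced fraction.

Answer: 2401/540

Derivation:
Step 1: cell (2,0) = 11/3
Step 2: cell (2,0) = 85/18
Step 3: cell (2,0) = 2401/540
Full grid after step 3:
  10529/2160 36803/7200 10741/2400 1499/360
  3947/800 9163/2000 6641/1500 52111/14400
  2401/540 4091/900 13699/3600 7589/2160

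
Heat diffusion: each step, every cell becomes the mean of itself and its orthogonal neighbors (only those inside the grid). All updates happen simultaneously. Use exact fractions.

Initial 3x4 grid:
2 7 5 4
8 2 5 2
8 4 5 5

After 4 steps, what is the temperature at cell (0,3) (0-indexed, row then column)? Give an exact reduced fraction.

Step 1: cell (0,3) = 11/3
Step 2: cell (0,3) = 155/36
Step 3: cell (0,3) = 8893/2160
Step 4: cell (0,3) = 55733/12960
Full grid after step 4:
  64721/12960 209573/43200 38041/8640 55733/12960
  112499/21600 173197/36000 163787/36000 1817/432
  2098/405 108349/21600 6481/1440 9383/2160

Answer: 55733/12960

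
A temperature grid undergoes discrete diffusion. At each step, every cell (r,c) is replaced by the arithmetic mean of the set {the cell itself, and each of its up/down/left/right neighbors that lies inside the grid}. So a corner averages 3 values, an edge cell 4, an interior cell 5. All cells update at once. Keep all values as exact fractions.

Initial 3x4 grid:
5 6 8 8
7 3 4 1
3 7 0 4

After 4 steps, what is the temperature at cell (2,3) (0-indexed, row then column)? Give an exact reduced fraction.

Step 1: cell (2,3) = 5/3
Step 2: cell (2,3) = 29/9
Step 3: cell (2,3) = 7117/2160
Step 4: cell (2,3) = 491567/129600
Full grid after step 4:
  112387/21600 47153/9000 65647/13500 619367/129600
  2177279/432000 838411/180000 1619797/360000 3567503/864000
  297361/64800 476711/108000 415301/108000 491567/129600

Answer: 491567/129600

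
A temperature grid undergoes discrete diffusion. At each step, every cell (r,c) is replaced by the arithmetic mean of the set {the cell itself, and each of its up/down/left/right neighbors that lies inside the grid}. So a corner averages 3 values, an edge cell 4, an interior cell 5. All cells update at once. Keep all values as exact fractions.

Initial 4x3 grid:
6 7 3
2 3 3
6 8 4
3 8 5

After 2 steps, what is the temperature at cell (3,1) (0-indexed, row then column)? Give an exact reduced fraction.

Step 1: cell (3,1) = 6
Step 2: cell (3,1) = 347/60
Full grid after step 2:
  14/3 1121/240 37/9
  93/20 453/100 1031/240
  307/60 523/100 1183/240
  197/36 347/60 50/9

Answer: 347/60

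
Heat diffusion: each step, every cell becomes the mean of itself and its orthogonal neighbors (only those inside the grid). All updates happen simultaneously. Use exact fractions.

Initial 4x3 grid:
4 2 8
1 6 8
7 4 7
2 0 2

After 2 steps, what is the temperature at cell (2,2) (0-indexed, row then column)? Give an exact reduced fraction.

Step 1: cell (2,2) = 21/4
Step 2: cell (2,2) = 203/40
Full grid after step 2:
  71/18 263/60 73/12
  109/30 103/20 227/40
  79/20 79/20 203/40
  17/6 16/5 41/12

Answer: 203/40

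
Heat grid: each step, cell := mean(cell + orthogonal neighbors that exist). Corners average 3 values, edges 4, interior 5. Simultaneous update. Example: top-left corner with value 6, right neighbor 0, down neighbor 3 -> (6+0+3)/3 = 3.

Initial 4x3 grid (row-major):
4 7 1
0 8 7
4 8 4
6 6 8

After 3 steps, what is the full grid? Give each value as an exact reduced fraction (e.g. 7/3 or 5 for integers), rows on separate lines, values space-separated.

Answer: 985/216 3481/720 749/144
1703/360 1267/240 873/160
3809/720 271/48 2911/480
1199/216 4379/720 893/144

Derivation:
After step 1:
  11/3 5 5
  4 6 5
  9/2 6 27/4
  16/3 7 6
After step 2:
  38/9 59/12 5
  109/24 26/5 91/16
  119/24 121/20 95/16
  101/18 73/12 79/12
After step 3:
  985/216 3481/720 749/144
  1703/360 1267/240 873/160
  3809/720 271/48 2911/480
  1199/216 4379/720 893/144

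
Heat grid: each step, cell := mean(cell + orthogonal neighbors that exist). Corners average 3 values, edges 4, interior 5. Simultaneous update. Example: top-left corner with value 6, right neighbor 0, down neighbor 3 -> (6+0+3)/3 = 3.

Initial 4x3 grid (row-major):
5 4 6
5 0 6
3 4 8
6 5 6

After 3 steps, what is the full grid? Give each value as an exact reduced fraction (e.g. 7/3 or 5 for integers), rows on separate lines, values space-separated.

After step 1:
  14/3 15/4 16/3
  13/4 19/5 5
  9/2 4 6
  14/3 21/4 19/3
After step 2:
  35/9 351/80 169/36
  973/240 99/25 151/30
  197/48 471/100 16/3
  173/36 81/16 211/36
After step 3:
  4439/1080 20317/4800 10163/2160
  28813/7200 4429/1000 17119/3600
  31813/7200 2317/500 4711/900
  503/108 24527/4800 2341/432

Answer: 4439/1080 20317/4800 10163/2160
28813/7200 4429/1000 17119/3600
31813/7200 2317/500 4711/900
503/108 24527/4800 2341/432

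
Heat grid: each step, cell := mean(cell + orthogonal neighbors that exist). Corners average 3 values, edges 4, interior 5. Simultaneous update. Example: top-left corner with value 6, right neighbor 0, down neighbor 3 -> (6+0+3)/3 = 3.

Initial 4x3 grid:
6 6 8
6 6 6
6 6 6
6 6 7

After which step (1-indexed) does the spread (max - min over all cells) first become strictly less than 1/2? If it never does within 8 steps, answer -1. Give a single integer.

Step 1: max=20/3, min=6, spread=2/3
Step 2: max=59/9, min=6, spread=5/9
Step 3: max=2765/432, min=1451/240, spread=383/1080
  -> spread < 1/2 first at step 3
Step 4: max=20573/3240, min=43843/7200, spread=16873/64800
Step 5: max=4900831/777600, min=3167659/518400, spread=59737/311040
Step 6: max=292850639/46656000, min=190532641/31104000, spread=2820671/18662400
Step 7: max=17513290921/2799360000, min=3819810713/622080000, spread=25931417/223948800
Step 8: max=1048498642739/167961600000, min=688802540801/111974400000, spread=1223586523/13436928000

Answer: 3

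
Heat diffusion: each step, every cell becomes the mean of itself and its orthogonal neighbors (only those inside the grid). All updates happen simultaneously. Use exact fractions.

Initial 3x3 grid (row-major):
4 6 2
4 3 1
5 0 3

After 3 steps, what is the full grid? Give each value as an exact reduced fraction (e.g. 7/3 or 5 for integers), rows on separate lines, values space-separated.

After step 1:
  14/3 15/4 3
  4 14/5 9/4
  3 11/4 4/3
After step 2:
  149/36 853/240 3
  217/60 311/100 563/240
  13/4 593/240 19/9
After step 3:
  8143/2160 49691/14400 89/30
  794/225 6039/2000 38041/14400
  249/80 39391/14400 1247/540

Answer: 8143/2160 49691/14400 89/30
794/225 6039/2000 38041/14400
249/80 39391/14400 1247/540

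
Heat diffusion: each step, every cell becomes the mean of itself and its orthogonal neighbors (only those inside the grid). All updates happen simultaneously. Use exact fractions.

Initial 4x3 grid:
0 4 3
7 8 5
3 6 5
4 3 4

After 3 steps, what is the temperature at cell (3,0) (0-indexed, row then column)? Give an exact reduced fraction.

Step 1: cell (3,0) = 10/3
Step 2: cell (3,0) = 151/36
Step 3: cell (3,0) = 1843/432
Full grid after step 3:
  1889/432 12643/2880 55/12
  1631/360 2899/600 2293/480
  3329/720 701/150 2321/480
  1843/432 12821/2880 107/24

Answer: 1843/432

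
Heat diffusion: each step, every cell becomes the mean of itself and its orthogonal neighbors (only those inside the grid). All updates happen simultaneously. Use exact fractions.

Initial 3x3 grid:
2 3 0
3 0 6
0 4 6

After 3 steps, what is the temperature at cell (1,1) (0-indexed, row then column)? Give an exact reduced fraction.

Answer: 1058/375

Derivation:
Step 1: cell (1,1) = 16/5
Step 2: cell (1,1) = 56/25
Step 3: cell (1,1) = 1058/375
Full grid after step 3:
  2381/1080 32069/14400 2059/720
  3341/1600 1058/375 10711/3600
  5567/2160 20197/7200 3811/1080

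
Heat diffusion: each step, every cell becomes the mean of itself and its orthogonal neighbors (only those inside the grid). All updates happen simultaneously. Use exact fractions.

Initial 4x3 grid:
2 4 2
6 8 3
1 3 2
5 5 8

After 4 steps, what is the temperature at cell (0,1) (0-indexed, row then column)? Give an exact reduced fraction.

Answer: 286459/72000

Derivation:
Step 1: cell (0,1) = 4
Step 2: cell (0,1) = 79/20
Step 3: cell (0,1) = 4721/1200
Step 4: cell (0,1) = 286459/72000
Full grid after step 4:
  21743/5400 286459/72000 84047/21600
  16393/4000 242447/60000 289949/72000
  447311/108000 1521107/360000 302749/72000
  551027/129600 3718783/864000 189259/43200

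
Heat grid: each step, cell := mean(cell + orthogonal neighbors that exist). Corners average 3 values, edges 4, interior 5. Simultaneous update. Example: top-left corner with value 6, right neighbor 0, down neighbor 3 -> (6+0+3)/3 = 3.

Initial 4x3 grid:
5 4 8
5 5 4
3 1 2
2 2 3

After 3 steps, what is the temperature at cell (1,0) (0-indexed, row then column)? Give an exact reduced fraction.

Answer: 28969/7200

Derivation:
Step 1: cell (1,0) = 9/2
Step 2: cell (1,0) = 943/240
Step 3: cell (1,0) = 28969/7200
Full grid after step 3:
  9823/2160 11483/2400 10163/2160
  28969/7200 1981/500 29819/7200
  21719/7200 9221/3000 21869/7200
  5561/2160 8717/3600 5501/2160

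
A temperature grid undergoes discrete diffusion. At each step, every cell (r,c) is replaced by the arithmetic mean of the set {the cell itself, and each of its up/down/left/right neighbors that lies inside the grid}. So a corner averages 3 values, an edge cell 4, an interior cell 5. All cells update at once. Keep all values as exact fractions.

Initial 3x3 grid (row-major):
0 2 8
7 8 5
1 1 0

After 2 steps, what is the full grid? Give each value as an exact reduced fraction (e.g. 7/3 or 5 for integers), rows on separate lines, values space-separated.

After step 1:
  3 9/2 5
  4 23/5 21/4
  3 5/2 2
After step 2:
  23/6 171/40 59/12
  73/20 417/100 337/80
  19/6 121/40 13/4

Answer: 23/6 171/40 59/12
73/20 417/100 337/80
19/6 121/40 13/4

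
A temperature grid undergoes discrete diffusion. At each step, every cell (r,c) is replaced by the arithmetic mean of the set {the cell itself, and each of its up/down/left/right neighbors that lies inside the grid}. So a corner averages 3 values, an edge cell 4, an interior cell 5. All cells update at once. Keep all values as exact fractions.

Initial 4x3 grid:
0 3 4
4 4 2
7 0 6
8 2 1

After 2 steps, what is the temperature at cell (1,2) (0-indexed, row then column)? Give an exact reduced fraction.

Answer: 237/80

Derivation:
Step 1: cell (1,2) = 4
Step 2: cell (1,2) = 237/80
Full grid after step 2:
  53/18 641/240 13/4
  403/120 169/50 237/80
  539/120 323/100 261/80
  79/18 913/240 8/3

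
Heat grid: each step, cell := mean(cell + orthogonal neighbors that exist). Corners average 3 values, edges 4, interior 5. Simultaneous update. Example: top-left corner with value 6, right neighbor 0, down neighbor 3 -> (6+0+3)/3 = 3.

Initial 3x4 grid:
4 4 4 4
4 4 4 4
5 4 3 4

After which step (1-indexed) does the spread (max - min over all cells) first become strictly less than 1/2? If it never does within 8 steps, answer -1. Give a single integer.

Step 1: max=13/3, min=11/3, spread=2/3
Step 2: max=151/36, min=913/240, spread=281/720
  -> spread < 1/2 first at step 2
Step 3: max=445/108, min=8263/2160, spread=637/2160
Step 4: max=3525659/864000, min=250693/64800, spread=549257/2592000
Step 5: max=210405121/51840000, min=7560391/1944000, spread=26384083/155520000
Step 6: max=12580651139/3110400000, min=227941417/58320000, spread=1271326697/9331200000
Step 7: max=752523287401/186624000000, min=1715178541/437400000, spread=62141329723/559872000000
Step 8: max=45049566012059/11197440000000, min=412786601801/104976000000, spread=3056985459857/33592320000000

Answer: 2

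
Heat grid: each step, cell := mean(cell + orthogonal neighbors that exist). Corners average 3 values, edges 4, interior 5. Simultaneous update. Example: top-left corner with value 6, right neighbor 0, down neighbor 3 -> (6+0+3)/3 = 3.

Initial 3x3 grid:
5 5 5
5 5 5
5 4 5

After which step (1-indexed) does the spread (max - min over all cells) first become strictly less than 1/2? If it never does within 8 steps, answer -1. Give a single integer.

Step 1: max=5, min=14/3, spread=1/3
  -> spread < 1/2 first at step 1
Step 2: max=5, min=1133/240, spread=67/240
Step 3: max=993/200, min=10363/2160, spread=1807/10800
Step 4: max=26639/5400, min=4162037/864000, spread=33401/288000
Step 5: max=2656609/540000, min=37650067/7776000, spread=3025513/38880000
Step 6: max=141244051/28800000, min=15087073133/3110400000, spread=53531/995328
Step 7: max=38088883949/7776000000, min=907087074151/186624000000, spread=450953/11943936
Step 8: max=4564591389481/933120000000, min=54478296439397/11197440000000, spread=3799043/143327232

Answer: 1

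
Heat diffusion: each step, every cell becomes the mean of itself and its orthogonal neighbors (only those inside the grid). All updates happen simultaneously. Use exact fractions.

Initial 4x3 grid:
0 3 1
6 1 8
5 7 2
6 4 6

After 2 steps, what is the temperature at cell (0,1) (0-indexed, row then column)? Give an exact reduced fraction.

Answer: 53/16

Derivation:
Step 1: cell (0,1) = 5/4
Step 2: cell (0,1) = 53/16
Full grid after step 2:
  29/12 53/16 11/4
  17/4 321/100 71/16
  89/20 263/50 331/80
  67/12 371/80 31/6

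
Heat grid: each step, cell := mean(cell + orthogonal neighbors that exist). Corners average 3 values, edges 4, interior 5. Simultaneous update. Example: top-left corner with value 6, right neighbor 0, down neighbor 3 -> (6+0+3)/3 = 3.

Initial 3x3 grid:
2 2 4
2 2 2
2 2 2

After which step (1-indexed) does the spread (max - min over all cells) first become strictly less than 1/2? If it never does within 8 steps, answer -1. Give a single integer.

Answer: 3

Derivation:
Step 1: max=8/3, min=2, spread=2/3
Step 2: max=23/9, min=2, spread=5/9
Step 3: max=257/108, min=2, spread=41/108
  -> spread < 1/2 first at step 3
Step 4: max=15091/6480, min=371/180, spread=347/1296
Step 5: max=884537/388800, min=3757/1800, spread=2921/15552
Step 6: max=52484539/23328000, min=457483/216000, spread=24611/186624
Step 7: max=3118082033/1399680000, min=10376741/4860000, spread=207329/2239488
Step 8: max=185991552451/83980800000, min=557201599/259200000, spread=1746635/26873856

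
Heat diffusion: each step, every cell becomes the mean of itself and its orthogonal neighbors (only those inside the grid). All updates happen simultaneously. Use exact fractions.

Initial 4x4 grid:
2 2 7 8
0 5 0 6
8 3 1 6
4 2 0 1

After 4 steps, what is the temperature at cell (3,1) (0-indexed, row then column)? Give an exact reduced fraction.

Step 1: cell (3,1) = 9/4
Step 2: cell (3,1) = 703/240
Step 3: cell (3,1) = 20053/7200
Step 4: cell (3,1) = 129083/43200
Full grid after step 4:
  209861/64800 733667/216000 19823/4800 96031/21600
  168473/54000 609803/180000 216737/60000 4907/1200
  35747/10800 543631/180000 562823/180000 172493/54000
  205873/64800 129083/43200 569447/216000 177641/64800

Answer: 129083/43200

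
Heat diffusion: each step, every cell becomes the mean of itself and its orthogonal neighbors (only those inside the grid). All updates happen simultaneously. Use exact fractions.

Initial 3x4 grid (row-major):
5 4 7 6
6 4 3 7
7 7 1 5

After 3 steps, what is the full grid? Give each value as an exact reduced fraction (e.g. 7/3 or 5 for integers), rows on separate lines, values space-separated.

After step 1:
  5 5 5 20/3
  11/2 24/5 22/5 21/4
  20/3 19/4 4 13/3
After step 2:
  31/6 99/20 79/15 203/36
  659/120 489/100 469/100 413/80
  203/36 1213/240 1049/240 163/36
After step 3:
  1873/360 3041/600 18491/3600 11569/2160
  38137/7200 30091/6000 1219/250 24023/4800
  11653/2160 35917/7200 33557/7200 2531/540

Answer: 1873/360 3041/600 18491/3600 11569/2160
38137/7200 30091/6000 1219/250 24023/4800
11653/2160 35917/7200 33557/7200 2531/540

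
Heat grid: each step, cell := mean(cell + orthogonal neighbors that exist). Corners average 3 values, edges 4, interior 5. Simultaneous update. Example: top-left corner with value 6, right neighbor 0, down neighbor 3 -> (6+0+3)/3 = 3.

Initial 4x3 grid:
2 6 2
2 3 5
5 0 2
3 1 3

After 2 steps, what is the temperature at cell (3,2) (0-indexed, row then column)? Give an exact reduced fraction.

Answer: 25/12

Derivation:
Step 1: cell (3,2) = 2
Step 2: cell (3,2) = 25/12
Full grid after step 2:
  115/36 847/240 127/36
  361/120 293/100 391/120
  107/40 243/100 97/40
  29/12 179/80 25/12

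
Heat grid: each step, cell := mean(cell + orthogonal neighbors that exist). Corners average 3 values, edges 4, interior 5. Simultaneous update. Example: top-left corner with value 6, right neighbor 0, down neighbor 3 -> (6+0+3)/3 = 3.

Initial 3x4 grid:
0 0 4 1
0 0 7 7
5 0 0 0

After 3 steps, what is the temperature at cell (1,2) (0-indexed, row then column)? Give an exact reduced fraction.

Answer: 3109/1200

Derivation:
Step 1: cell (1,2) = 18/5
Step 2: cell (1,2) = 27/10
Step 3: cell (1,2) = 3109/1200
Full grid after step 3:
  763/720 67/40 79/30 2377/720
  3541/2880 2003/1200 3109/1200 8867/2880
  2869/2160 1231/720 1631/720 5951/2160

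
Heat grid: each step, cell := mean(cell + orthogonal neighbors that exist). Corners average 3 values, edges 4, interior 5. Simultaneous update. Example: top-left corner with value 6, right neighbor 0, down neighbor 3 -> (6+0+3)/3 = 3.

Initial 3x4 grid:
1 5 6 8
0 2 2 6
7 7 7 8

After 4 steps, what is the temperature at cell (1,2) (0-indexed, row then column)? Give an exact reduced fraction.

Answer: 458669/90000

Derivation:
Step 1: cell (1,2) = 23/5
Step 2: cell (1,2) = 501/100
Step 3: cell (1,2) = 15497/3000
Step 4: cell (1,2) = 458669/90000
Full grid after step 4:
  1379/400 94789/24000 1052041/216000 354133/64800
  1593707/432000 764863/180000 458669/90000 153707/27000
  133199/32400 995851/216000 387097/72000 125611/21600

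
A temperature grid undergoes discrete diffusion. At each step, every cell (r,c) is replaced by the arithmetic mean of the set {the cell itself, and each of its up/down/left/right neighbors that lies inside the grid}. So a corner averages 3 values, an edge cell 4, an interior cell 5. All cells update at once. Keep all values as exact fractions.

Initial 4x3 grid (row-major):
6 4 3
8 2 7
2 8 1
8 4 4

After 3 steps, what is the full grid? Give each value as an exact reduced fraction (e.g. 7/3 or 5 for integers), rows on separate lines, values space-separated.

Answer: 3721/720 64199/14400 613/135
5807/1200 3737/750 29467/7200
1211/225 26611/6000 11009/2400
664/135 4499/900 3023/720

Derivation:
After step 1:
  6 15/4 14/3
  9/2 29/5 13/4
  13/2 17/5 5
  14/3 6 3
After step 2:
  19/4 1213/240 35/9
  57/10 207/50 1123/240
  143/30 267/50 293/80
  103/18 64/15 14/3
After step 3:
  3721/720 64199/14400 613/135
  5807/1200 3737/750 29467/7200
  1211/225 26611/6000 11009/2400
  664/135 4499/900 3023/720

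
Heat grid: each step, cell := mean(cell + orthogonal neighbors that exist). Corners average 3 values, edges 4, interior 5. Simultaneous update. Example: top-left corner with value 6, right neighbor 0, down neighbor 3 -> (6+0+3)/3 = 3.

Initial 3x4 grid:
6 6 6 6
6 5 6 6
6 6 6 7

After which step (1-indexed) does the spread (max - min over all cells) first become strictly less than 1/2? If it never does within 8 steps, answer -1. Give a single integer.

Step 1: max=19/3, min=23/4, spread=7/12
Step 2: max=113/18, min=577/100, spread=457/900
Step 3: max=13253/2160, min=27989/4800, spread=13159/43200
  -> spread < 1/2 first at step 3
Step 4: max=791647/129600, min=252649/43200, spread=337/1296
Step 5: max=47132873/7776000, min=101441309/17280000, spread=29685679/155520000
Step 6: max=2819737507/466560000, min=914390419/155520000, spread=61253/373248
Step 7: max=168610653713/27993600000, min=55005860321/9331200000, spread=14372291/111974400
Step 8: max=10097002795267/1679616000000, min=3305470456339/559872000000, spread=144473141/1343692800

Answer: 3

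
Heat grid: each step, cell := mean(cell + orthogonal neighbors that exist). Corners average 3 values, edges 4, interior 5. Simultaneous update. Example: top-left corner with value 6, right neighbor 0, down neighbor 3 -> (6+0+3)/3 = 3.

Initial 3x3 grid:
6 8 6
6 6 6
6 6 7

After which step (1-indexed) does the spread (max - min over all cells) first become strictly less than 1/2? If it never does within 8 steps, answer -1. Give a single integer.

Answer: 2

Derivation:
Step 1: max=20/3, min=6, spread=2/3
Step 2: max=787/120, min=73/12, spread=19/40
  -> spread < 1/2 first at step 2
Step 3: max=13999/2160, min=4463/720, spread=61/216
Step 4: max=832313/129600, min=268921/43200, spread=511/2592
Step 5: max=49804111/7776000, min=16242287/2592000, spread=4309/31104
Step 6: max=2976711017/466560000, min=977114089/155520000, spread=36295/373248
Step 7: max=178264858399/27993600000, min=58784592383/9331200000, spread=305773/4478976
Step 8: max=10677205692953/1679616000000, min=3532235741401/559872000000, spread=2575951/53747712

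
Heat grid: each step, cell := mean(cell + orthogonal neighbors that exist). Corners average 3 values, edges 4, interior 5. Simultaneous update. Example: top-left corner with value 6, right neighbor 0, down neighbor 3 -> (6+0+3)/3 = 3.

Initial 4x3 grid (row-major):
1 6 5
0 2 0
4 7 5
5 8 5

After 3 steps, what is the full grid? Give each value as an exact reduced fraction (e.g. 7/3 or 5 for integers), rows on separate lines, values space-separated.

Answer: 1213/432 7399/2400 1439/432
22937/7200 3441/1000 26587/7200
30187/7200 26851/6000 10879/2400
2743/540 76049/14400 1907/360

Derivation:
After step 1:
  7/3 7/2 11/3
  7/4 3 3
  4 26/5 17/4
  17/3 25/4 6
After step 2:
  91/36 25/8 61/18
  133/48 329/100 167/48
  997/240 227/50 369/80
  191/36 1387/240 11/2
After step 3:
  1213/432 7399/2400 1439/432
  22937/7200 3441/1000 26587/7200
  30187/7200 26851/6000 10879/2400
  2743/540 76049/14400 1907/360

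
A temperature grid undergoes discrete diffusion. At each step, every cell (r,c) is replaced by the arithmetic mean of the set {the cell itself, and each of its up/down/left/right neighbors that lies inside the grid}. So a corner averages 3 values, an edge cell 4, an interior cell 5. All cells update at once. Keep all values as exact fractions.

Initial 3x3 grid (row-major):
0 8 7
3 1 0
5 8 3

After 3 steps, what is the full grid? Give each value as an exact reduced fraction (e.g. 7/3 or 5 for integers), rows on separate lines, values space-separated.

After step 1:
  11/3 4 5
  9/4 4 11/4
  16/3 17/4 11/3
After step 2:
  119/36 25/6 47/12
  61/16 69/20 185/48
  71/18 69/16 32/9
After step 3:
  1625/432 2671/720 191/48
  1161/320 4703/1200 10639/2880
  869/216 1221/320 211/54

Answer: 1625/432 2671/720 191/48
1161/320 4703/1200 10639/2880
869/216 1221/320 211/54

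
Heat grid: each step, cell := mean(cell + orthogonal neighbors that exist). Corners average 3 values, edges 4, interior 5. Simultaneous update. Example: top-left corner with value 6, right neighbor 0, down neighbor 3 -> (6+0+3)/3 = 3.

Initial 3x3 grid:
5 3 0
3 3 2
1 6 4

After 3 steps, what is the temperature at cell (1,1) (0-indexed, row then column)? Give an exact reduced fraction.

Answer: 9353/3000

Derivation:
Step 1: cell (1,1) = 17/5
Step 2: cell (1,1) = 149/50
Step 3: cell (1,1) = 9353/3000
Full grid after step 3:
  6739/2160 40363/14400 713/270
  239/75 9353/3000 40613/14400
  3667/1080 23519/7200 257/80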